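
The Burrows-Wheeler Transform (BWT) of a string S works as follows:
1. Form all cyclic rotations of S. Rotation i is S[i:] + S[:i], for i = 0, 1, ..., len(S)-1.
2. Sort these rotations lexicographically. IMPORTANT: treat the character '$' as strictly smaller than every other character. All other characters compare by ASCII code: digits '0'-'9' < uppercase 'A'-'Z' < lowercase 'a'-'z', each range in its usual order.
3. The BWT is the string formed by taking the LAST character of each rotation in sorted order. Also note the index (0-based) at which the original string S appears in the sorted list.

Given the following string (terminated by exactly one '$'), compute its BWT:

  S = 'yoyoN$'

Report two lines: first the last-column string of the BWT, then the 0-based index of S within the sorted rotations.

All 6 rotations (rotation i = S[i:]+S[:i]):
  rot[0] = yoyoN$
  rot[1] = oyoN$y
  rot[2] = yoN$yo
  rot[3] = oN$yoy
  rot[4] = N$yoyo
  rot[5] = $yoyoN
Sorted (with $ < everything):
  sorted[0] = $yoyoN  (last char: 'N')
  sorted[1] = N$yoyo  (last char: 'o')
  sorted[2] = oN$yoy  (last char: 'y')
  sorted[3] = oyoN$y  (last char: 'y')
  sorted[4] = yoN$yo  (last char: 'o')
  sorted[5] = yoyoN$  (last char: '$')
Last column: Noyyo$
Original string S is at sorted index 5

Answer: Noyyo$
5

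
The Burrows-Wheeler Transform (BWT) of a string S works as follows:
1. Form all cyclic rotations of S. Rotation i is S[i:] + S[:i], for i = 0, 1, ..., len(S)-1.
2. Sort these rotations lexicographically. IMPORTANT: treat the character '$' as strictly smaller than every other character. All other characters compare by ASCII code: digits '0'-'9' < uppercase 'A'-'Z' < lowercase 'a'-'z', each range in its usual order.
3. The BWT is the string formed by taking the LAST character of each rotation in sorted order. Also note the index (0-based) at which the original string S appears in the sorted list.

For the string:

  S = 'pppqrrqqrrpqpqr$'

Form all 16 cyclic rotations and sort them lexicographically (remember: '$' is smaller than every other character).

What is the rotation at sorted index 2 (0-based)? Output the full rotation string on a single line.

Answer: ppqrrqqrrpqpqr$p

Derivation:
All 16 rotations (rotation i = S[i:]+S[:i]):
  rot[0] = pppqrrqqrrpqpqr$
  rot[1] = ppqrrqqrrpqpqr$p
  rot[2] = pqrrqqrrpqpqr$pp
  rot[3] = qrrqqrrpqpqr$ppp
  rot[4] = rrqqrrpqpqr$pppq
  rot[5] = rqqrrpqpqr$pppqr
  rot[6] = qqrrpqpqr$pppqrr
  rot[7] = qrrpqpqr$pppqrrq
  rot[8] = rrpqpqr$pppqrrqq
  rot[9] = rpqpqr$pppqrrqqr
  rot[10] = pqpqr$pppqrrqqrr
  rot[11] = qpqr$pppqrrqqrrp
  rot[12] = pqr$pppqrrqqrrpq
  rot[13] = qr$pppqrrqqrrpqp
  rot[14] = r$pppqrrqqrrpqpq
  rot[15] = $pppqrrqqrrpqpqr
Sorted (with $ < everything):
  sorted[0] = $pppqrrqqrrpqpqr
  sorted[1] = pppqrrqqrrpqpqr$
  sorted[2] = ppqrrqqrrpqpqr$p
  sorted[3] = pqpqr$pppqrrqqrr
  sorted[4] = pqr$pppqrrqqrrpq
  sorted[5] = pqrrqqrrpqpqr$pp
  sorted[6] = qpqr$pppqrrqqrrp
  sorted[7] = qqrrpqpqr$pppqrr
  sorted[8] = qr$pppqrrqqrrpqp
  sorted[9] = qrrpqpqr$pppqrrq
  sorted[10] = qrrqqrrpqpqr$ppp
  sorted[11] = r$pppqrrqqrrpqpq
  sorted[12] = rpqpqr$pppqrrqqr
  sorted[13] = rqqrrpqpqr$pppqr
  sorted[14] = rrpqpqr$pppqrrqq
  sorted[15] = rrqqrrpqpqr$pppq
sorted[2] = ppqrrqqrrpqpqr$p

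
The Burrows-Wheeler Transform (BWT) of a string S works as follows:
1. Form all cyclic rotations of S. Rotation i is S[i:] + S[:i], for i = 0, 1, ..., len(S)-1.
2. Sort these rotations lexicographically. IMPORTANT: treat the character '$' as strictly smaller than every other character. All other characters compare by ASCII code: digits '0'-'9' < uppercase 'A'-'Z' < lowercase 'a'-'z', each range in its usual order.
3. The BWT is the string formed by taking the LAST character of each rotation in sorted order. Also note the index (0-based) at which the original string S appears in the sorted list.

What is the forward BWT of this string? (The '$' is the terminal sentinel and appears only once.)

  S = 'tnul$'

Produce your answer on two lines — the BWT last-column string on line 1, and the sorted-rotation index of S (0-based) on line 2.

All 5 rotations (rotation i = S[i:]+S[:i]):
  rot[0] = tnul$
  rot[1] = nul$t
  rot[2] = ul$tn
  rot[3] = l$tnu
  rot[4] = $tnul
Sorted (with $ < everything):
  sorted[0] = $tnul  (last char: 'l')
  sorted[1] = l$tnu  (last char: 'u')
  sorted[2] = nul$t  (last char: 't')
  sorted[3] = tnul$  (last char: '$')
  sorted[4] = ul$tn  (last char: 'n')
Last column: lut$n
Original string S is at sorted index 3

Answer: lut$n
3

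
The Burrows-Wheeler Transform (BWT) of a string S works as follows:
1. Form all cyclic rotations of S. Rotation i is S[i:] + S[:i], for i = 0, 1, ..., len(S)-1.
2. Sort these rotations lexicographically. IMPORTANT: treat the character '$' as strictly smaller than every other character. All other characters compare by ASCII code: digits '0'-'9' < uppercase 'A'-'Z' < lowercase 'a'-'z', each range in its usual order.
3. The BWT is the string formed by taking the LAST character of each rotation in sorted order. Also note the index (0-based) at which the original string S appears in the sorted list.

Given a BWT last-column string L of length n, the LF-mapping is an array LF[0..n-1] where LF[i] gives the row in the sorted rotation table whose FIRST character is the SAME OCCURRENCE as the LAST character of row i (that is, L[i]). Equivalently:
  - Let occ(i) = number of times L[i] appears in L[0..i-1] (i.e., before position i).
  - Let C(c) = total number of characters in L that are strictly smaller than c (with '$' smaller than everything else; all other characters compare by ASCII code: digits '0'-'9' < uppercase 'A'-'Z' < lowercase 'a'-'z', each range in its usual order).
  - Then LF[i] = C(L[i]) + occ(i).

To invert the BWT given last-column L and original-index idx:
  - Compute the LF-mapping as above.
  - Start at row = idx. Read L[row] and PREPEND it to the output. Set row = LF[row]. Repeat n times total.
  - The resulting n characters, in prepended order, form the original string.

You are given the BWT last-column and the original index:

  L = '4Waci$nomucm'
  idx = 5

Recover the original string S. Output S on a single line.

Answer: communicaW4$

Derivation:
LF mapping: 1 2 3 4 6 0 9 10 7 11 5 8
Walk LF starting at row 5, prepending L[row]:
  step 1: row=5, L[5]='$', prepend. Next row=LF[5]=0
  step 2: row=0, L[0]='4', prepend. Next row=LF[0]=1
  step 3: row=1, L[1]='W', prepend. Next row=LF[1]=2
  step 4: row=2, L[2]='a', prepend. Next row=LF[2]=3
  step 5: row=3, L[3]='c', prepend. Next row=LF[3]=4
  step 6: row=4, L[4]='i', prepend. Next row=LF[4]=6
  step 7: row=6, L[6]='n', prepend. Next row=LF[6]=9
  step 8: row=9, L[9]='u', prepend. Next row=LF[9]=11
  step 9: row=11, L[11]='m', prepend. Next row=LF[11]=8
  step 10: row=8, L[8]='m', prepend. Next row=LF[8]=7
  step 11: row=7, L[7]='o', prepend. Next row=LF[7]=10
  step 12: row=10, L[10]='c', prepend. Next row=LF[10]=5
Reversed output: communicaW4$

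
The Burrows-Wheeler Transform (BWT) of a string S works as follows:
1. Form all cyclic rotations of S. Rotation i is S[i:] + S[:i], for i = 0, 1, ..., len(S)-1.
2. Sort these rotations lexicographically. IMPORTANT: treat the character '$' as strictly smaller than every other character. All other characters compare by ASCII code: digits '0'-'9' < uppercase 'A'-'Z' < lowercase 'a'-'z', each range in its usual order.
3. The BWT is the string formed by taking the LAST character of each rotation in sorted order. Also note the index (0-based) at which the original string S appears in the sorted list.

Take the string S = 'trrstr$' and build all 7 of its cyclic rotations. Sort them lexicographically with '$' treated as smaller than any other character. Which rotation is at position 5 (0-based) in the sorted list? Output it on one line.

All 7 rotations (rotation i = S[i:]+S[:i]):
  rot[0] = trrstr$
  rot[1] = rrstr$t
  rot[2] = rstr$tr
  rot[3] = str$trr
  rot[4] = tr$trrs
  rot[5] = r$trrst
  rot[6] = $trrstr
Sorted (with $ < everything):
  sorted[0] = $trrstr
  sorted[1] = r$trrst
  sorted[2] = rrstr$t
  sorted[3] = rstr$tr
  sorted[4] = str$trr
  sorted[5] = tr$trrs
  sorted[6] = trrstr$
sorted[5] = tr$trrs

Answer: tr$trrs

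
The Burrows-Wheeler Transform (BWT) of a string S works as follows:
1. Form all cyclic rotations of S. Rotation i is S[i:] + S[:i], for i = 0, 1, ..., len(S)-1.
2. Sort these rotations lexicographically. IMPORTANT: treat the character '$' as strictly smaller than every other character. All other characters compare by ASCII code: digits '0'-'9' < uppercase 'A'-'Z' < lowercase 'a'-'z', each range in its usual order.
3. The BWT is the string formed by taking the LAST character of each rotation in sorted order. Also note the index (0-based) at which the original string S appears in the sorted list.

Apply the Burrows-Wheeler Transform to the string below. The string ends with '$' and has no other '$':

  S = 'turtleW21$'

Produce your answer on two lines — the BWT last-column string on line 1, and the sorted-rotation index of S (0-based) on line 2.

All 10 rotations (rotation i = S[i:]+S[:i]):
  rot[0] = turtleW21$
  rot[1] = urtleW21$t
  rot[2] = rtleW21$tu
  rot[3] = tleW21$tur
  rot[4] = leW21$turt
  rot[5] = eW21$turtl
  rot[6] = W21$turtle
  rot[7] = 21$turtleW
  rot[8] = 1$turtleW2
  rot[9] = $turtleW21
Sorted (with $ < everything):
  sorted[0] = $turtleW21  (last char: '1')
  sorted[1] = 1$turtleW2  (last char: '2')
  sorted[2] = 21$turtleW  (last char: 'W')
  sorted[3] = W21$turtle  (last char: 'e')
  sorted[4] = eW21$turtl  (last char: 'l')
  sorted[5] = leW21$turt  (last char: 't')
  sorted[6] = rtleW21$tu  (last char: 'u')
  sorted[7] = tleW21$tur  (last char: 'r')
  sorted[8] = turtleW21$  (last char: '$')
  sorted[9] = urtleW21$t  (last char: 't')
Last column: 12Weltur$t
Original string S is at sorted index 8

Answer: 12Weltur$t
8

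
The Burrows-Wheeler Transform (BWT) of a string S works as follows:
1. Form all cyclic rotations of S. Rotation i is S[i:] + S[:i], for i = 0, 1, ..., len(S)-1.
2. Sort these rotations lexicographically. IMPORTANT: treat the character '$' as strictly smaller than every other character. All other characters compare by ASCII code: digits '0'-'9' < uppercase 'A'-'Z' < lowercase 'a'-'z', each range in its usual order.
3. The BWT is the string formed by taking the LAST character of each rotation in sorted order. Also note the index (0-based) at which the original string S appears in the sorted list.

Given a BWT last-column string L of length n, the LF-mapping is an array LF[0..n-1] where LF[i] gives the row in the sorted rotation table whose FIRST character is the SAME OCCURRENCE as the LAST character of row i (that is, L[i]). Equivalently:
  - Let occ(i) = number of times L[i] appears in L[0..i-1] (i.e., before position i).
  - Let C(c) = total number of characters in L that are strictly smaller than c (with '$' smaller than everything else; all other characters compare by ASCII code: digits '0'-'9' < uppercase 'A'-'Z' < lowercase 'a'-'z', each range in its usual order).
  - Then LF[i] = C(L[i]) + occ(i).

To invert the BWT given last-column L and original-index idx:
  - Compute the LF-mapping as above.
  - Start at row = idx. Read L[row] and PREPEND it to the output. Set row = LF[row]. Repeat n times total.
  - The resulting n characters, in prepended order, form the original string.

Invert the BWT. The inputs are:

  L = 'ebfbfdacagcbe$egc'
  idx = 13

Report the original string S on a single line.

Answer: facggdbeefbbacce$

Derivation:
LF mapping: 10 3 13 4 14 9 1 6 2 15 7 5 11 0 12 16 8
Walk LF starting at row 13, prepending L[row]:
  step 1: row=13, L[13]='$', prepend. Next row=LF[13]=0
  step 2: row=0, L[0]='e', prepend. Next row=LF[0]=10
  step 3: row=10, L[10]='c', prepend. Next row=LF[10]=7
  step 4: row=7, L[7]='c', prepend. Next row=LF[7]=6
  step 5: row=6, L[6]='a', prepend. Next row=LF[6]=1
  step 6: row=1, L[1]='b', prepend. Next row=LF[1]=3
  step 7: row=3, L[3]='b', prepend. Next row=LF[3]=4
  step 8: row=4, L[4]='f', prepend. Next row=LF[4]=14
  step 9: row=14, L[14]='e', prepend. Next row=LF[14]=12
  step 10: row=12, L[12]='e', prepend. Next row=LF[12]=11
  step 11: row=11, L[11]='b', prepend. Next row=LF[11]=5
  step 12: row=5, L[5]='d', prepend. Next row=LF[5]=9
  step 13: row=9, L[9]='g', prepend. Next row=LF[9]=15
  step 14: row=15, L[15]='g', prepend. Next row=LF[15]=16
  step 15: row=16, L[16]='c', prepend. Next row=LF[16]=8
  step 16: row=8, L[8]='a', prepend. Next row=LF[8]=2
  step 17: row=2, L[2]='f', prepend. Next row=LF[2]=13
Reversed output: facggdbeefbbacce$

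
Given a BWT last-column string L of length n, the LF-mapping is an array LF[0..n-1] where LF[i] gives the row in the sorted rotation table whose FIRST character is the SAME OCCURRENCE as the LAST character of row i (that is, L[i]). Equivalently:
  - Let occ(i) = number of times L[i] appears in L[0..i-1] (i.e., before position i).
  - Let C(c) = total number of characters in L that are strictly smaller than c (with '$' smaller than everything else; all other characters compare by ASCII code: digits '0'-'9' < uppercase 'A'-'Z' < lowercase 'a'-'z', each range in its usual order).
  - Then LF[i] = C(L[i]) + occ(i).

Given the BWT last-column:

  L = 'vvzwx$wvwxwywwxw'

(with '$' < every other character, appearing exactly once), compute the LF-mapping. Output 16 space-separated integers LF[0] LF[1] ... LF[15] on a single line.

Char counts: '$':1, 'v':3, 'w':7, 'x':3, 'y':1, 'z':1
C (first-col start): C('$')=0, C('v')=1, C('w')=4, C('x')=11, C('y')=14, C('z')=15
L[0]='v': occ=0, LF[0]=C('v')+0=1+0=1
L[1]='v': occ=1, LF[1]=C('v')+1=1+1=2
L[2]='z': occ=0, LF[2]=C('z')+0=15+0=15
L[3]='w': occ=0, LF[3]=C('w')+0=4+0=4
L[4]='x': occ=0, LF[4]=C('x')+0=11+0=11
L[5]='$': occ=0, LF[5]=C('$')+0=0+0=0
L[6]='w': occ=1, LF[6]=C('w')+1=4+1=5
L[7]='v': occ=2, LF[7]=C('v')+2=1+2=3
L[8]='w': occ=2, LF[8]=C('w')+2=4+2=6
L[9]='x': occ=1, LF[9]=C('x')+1=11+1=12
L[10]='w': occ=3, LF[10]=C('w')+3=4+3=7
L[11]='y': occ=0, LF[11]=C('y')+0=14+0=14
L[12]='w': occ=4, LF[12]=C('w')+4=4+4=8
L[13]='w': occ=5, LF[13]=C('w')+5=4+5=9
L[14]='x': occ=2, LF[14]=C('x')+2=11+2=13
L[15]='w': occ=6, LF[15]=C('w')+6=4+6=10

Answer: 1 2 15 4 11 0 5 3 6 12 7 14 8 9 13 10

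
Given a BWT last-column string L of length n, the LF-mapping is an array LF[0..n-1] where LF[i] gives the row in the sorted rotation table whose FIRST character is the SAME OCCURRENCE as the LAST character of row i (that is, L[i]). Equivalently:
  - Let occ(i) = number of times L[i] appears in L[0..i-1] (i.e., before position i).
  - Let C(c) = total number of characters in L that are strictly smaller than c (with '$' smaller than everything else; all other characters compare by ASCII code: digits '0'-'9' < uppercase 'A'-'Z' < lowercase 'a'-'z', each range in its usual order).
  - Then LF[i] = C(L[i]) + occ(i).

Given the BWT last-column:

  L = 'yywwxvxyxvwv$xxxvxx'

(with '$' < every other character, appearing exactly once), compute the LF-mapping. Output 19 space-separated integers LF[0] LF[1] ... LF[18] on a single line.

Answer: 16 17 5 6 8 1 9 18 10 2 7 3 0 11 12 13 4 14 15

Derivation:
Char counts: '$':1, 'v':4, 'w':3, 'x':8, 'y':3
C (first-col start): C('$')=0, C('v')=1, C('w')=5, C('x')=8, C('y')=16
L[0]='y': occ=0, LF[0]=C('y')+0=16+0=16
L[1]='y': occ=1, LF[1]=C('y')+1=16+1=17
L[2]='w': occ=0, LF[2]=C('w')+0=5+0=5
L[3]='w': occ=1, LF[3]=C('w')+1=5+1=6
L[4]='x': occ=0, LF[4]=C('x')+0=8+0=8
L[5]='v': occ=0, LF[5]=C('v')+0=1+0=1
L[6]='x': occ=1, LF[6]=C('x')+1=8+1=9
L[7]='y': occ=2, LF[7]=C('y')+2=16+2=18
L[8]='x': occ=2, LF[8]=C('x')+2=8+2=10
L[9]='v': occ=1, LF[9]=C('v')+1=1+1=2
L[10]='w': occ=2, LF[10]=C('w')+2=5+2=7
L[11]='v': occ=2, LF[11]=C('v')+2=1+2=3
L[12]='$': occ=0, LF[12]=C('$')+0=0+0=0
L[13]='x': occ=3, LF[13]=C('x')+3=8+3=11
L[14]='x': occ=4, LF[14]=C('x')+4=8+4=12
L[15]='x': occ=5, LF[15]=C('x')+5=8+5=13
L[16]='v': occ=3, LF[16]=C('v')+3=1+3=4
L[17]='x': occ=6, LF[17]=C('x')+6=8+6=14
L[18]='x': occ=7, LF[18]=C('x')+7=8+7=15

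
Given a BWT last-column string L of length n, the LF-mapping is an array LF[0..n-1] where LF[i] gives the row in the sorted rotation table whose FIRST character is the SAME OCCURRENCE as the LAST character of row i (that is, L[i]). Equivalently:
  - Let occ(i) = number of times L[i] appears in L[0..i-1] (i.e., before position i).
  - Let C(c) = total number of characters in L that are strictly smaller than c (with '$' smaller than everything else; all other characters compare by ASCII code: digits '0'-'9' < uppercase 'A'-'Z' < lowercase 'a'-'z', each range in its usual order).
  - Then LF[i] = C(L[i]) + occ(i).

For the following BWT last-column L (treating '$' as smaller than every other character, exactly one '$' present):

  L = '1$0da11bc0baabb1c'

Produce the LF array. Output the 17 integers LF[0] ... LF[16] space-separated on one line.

Answer: 3 0 1 16 7 4 5 10 14 2 11 8 9 12 13 6 15

Derivation:
Char counts: '$':1, '0':2, '1':4, 'a':3, 'b':4, 'c':2, 'd':1
C (first-col start): C('$')=0, C('0')=1, C('1')=3, C('a')=7, C('b')=10, C('c')=14, C('d')=16
L[0]='1': occ=0, LF[0]=C('1')+0=3+0=3
L[1]='$': occ=0, LF[1]=C('$')+0=0+0=0
L[2]='0': occ=0, LF[2]=C('0')+0=1+0=1
L[3]='d': occ=0, LF[3]=C('d')+0=16+0=16
L[4]='a': occ=0, LF[4]=C('a')+0=7+0=7
L[5]='1': occ=1, LF[5]=C('1')+1=3+1=4
L[6]='1': occ=2, LF[6]=C('1')+2=3+2=5
L[7]='b': occ=0, LF[7]=C('b')+0=10+0=10
L[8]='c': occ=0, LF[8]=C('c')+0=14+0=14
L[9]='0': occ=1, LF[9]=C('0')+1=1+1=2
L[10]='b': occ=1, LF[10]=C('b')+1=10+1=11
L[11]='a': occ=1, LF[11]=C('a')+1=7+1=8
L[12]='a': occ=2, LF[12]=C('a')+2=7+2=9
L[13]='b': occ=2, LF[13]=C('b')+2=10+2=12
L[14]='b': occ=3, LF[14]=C('b')+3=10+3=13
L[15]='1': occ=3, LF[15]=C('1')+3=3+3=6
L[16]='c': occ=1, LF[16]=C('c')+1=14+1=15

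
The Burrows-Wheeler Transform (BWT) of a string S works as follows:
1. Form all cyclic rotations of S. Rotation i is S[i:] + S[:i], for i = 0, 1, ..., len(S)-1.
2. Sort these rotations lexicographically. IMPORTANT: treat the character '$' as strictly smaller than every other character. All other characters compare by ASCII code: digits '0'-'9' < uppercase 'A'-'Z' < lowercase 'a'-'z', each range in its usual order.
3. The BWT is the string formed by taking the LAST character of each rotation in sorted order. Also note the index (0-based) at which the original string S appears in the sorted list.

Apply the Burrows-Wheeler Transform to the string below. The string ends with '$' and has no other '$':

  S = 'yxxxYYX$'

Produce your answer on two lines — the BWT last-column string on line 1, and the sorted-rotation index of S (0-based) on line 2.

Answer: XYYxxxy$
7

Derivation:
All 8 rotations (rotation i = S[i:]+S[:i]):
  rot[0] = yxxxYYX$
  rot[1] = xxxYYX$y
  rot[2] = xxYYX$yx
  rot[3] = xYYX$yxx
  rot[4] = YYX$yxxx
  rot[5] = YX$yxxxY
  rot[6] = X$yxxxYY
  rot[7] = $yxxxYYX
Sorted (with $ < everything):
  sorted[0] = $yxxxYYX  (last char: 'X')
  sorted[1] = X$yxxxYY  (last char: 'Y')
  sorted[2] = YX$yxxxY  (last char: 'Y')
  sorted[3] = YYX$yxxx  (last char: 'x')
  sorted[4] = xYYX$yxx  (last char: 'x')
  sorted[5] = xxYYX$yx  (last char: 'x')
  sorted[6] = xxxYYX$y  (last char: 'y')
  sorted[7] = yxxxYYX$  (last char: '$')
Last column: XYYxxxy$
Original string S is at sorted index 7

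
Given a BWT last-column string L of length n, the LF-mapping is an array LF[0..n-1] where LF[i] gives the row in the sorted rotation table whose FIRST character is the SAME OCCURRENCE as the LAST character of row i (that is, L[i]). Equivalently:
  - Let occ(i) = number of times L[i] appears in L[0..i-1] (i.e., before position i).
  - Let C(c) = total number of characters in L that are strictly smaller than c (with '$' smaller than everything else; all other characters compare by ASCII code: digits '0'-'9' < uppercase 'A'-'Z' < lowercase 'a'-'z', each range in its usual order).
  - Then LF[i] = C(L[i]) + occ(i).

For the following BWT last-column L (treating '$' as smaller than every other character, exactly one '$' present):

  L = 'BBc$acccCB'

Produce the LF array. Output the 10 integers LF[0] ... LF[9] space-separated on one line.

Answer: 1 2 6 0 5 7 8 9 4 3

Derivation:
Char counts: '$':1, 'B':3, 'C':1, 'a':1, 'c':4
C (first-col start): C('$')=0, C('B')=1, C('C')=4, C('a')=5, C('c')=6
L[0]='B': occ=0, LF[0]=C('B')+0=1+0=1
L[1]='B': occ=1, LF[1]=C('B')+1=1+1=2
L[2]='c': occ=0, LF[2]=C('c')+0=6+0=6
L[3]='$': occ=0, LF[3]=C('$')+0=0+0=0
L[4]='a': occ=0, LF[4]=C('a')+0=5+0=5
L[5]='c': occ=1, LF[5]=C('c')+1=6+1=7
L[6]='c': occ=2, LF[6]=C('c')+2=6+2=8
L[7]='c': occ=3, LF[7]=C('c')+3=6+3=9
L[8]='C': occ=0, LF[8]=C('C')+0=4+0=4
L[9]='B': occ=2, LF[9]=C('B')+2=1+2=3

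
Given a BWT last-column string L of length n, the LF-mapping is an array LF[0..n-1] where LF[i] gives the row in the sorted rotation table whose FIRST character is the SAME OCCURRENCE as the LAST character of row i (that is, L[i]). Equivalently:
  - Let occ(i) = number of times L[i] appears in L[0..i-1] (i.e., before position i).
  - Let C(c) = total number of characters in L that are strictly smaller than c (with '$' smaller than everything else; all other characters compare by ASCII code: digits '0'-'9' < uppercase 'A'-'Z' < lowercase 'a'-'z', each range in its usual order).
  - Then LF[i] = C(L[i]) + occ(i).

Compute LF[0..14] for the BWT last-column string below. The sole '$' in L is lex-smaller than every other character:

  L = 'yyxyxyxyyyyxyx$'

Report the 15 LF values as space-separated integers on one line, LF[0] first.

Char counts: '$':1, 'x':5, 'y':9
C (first-col start): C('$')=0, C('x')=1, C('y')=6
L[0]='y': occ=0, LF[0]=C('y')+0=6+0=6
L[1]='y': occ=1, LF[1]=C('y')+1=6+1=7
L[2]='x': occ=0, LF[2]=C('x')+0=1+0=1
L[3]='y': occ=2, LF[3]=C('y')+2=6+2=8
L[4]='x': occ=1, LF[4]=C('x')+1=1+1=2
L[5]='y': occ=3, LF[5]=C('y')+3=6+3=9
L[6]='x': occ=2, LF[6]=C('x')+2=1+2=3
L[7]='y': occ=4, LF[7]=C('y')+4=6+4=10
L[8]='y': occ=5, LF[8]=C('y')+5=6+5=11
L[9]='y': occ=6, LF[9]=C('y')+6=6+6=12
L[10]='y': occ=7, LF[10]=C('y')+7=6+7=13
L[11]='x': occ=3, LF[11]=C('x')+3=1+3=4
L[12]='y': occ=8, LF[12]=C('y')+8=6+8=14
L[13]='x': occ=4, LF[13]=C('x')+4=1+4=5
L[14]='$': occ=0, LF[14]=C('$')+0=0+0=0

Answer: 6 7 1 8 2 9 3 10 11 12 13 4 14 5 0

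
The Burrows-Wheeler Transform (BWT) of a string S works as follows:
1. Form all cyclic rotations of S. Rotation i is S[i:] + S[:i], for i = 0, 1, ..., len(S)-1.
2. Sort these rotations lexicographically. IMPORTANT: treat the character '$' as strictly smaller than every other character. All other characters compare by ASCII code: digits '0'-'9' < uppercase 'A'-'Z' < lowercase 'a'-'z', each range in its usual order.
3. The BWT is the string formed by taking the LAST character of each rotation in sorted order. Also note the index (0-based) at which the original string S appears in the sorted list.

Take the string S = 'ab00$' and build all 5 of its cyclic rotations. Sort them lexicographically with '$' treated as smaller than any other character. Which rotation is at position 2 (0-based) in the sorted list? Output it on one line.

All 5 rotations (rotation i = S[i:]+S[:i]):
  rot[0] = ab00$
  rot[1] = b00$a
  rot[2] = 00$ab
  rot[3] = 0$ab0
  rot[4] = $ab00
Sorted (with $ < everything):
  sorted[0] = $ab00
  sorted[1] = 0$ab0
  sorted[2] = 00$ab
  sorted[3] = ab00$
  sorted[4] = b00$a
sorted[2] = 00$ab

Answer: 00$ab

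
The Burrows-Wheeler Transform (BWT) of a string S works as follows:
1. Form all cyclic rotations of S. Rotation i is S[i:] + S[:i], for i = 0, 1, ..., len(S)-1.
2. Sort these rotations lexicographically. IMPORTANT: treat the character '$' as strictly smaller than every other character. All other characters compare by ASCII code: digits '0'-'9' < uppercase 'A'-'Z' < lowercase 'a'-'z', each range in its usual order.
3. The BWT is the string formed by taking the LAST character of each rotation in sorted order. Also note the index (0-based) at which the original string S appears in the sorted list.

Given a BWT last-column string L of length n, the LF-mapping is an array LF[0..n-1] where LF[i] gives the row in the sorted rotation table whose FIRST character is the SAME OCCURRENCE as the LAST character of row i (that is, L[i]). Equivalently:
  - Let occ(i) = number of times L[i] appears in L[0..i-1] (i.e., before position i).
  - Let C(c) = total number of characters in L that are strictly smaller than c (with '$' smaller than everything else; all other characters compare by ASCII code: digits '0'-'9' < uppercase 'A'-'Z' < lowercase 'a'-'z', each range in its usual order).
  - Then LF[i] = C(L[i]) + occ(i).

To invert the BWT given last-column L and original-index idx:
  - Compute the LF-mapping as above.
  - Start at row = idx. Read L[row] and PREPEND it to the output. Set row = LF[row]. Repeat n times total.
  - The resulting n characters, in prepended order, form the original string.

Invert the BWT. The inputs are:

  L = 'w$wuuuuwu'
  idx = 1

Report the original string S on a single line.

LF mapping: 6 0 7 1 2 3 4 8 5
Walk LF starting at row 1, prepending L[row]:
  step 1: row=1, L[1]='$', prepend. Next row=LF[1]=0
  step 2: row=0, L[0]='w', prepend. Next row=LF[0]=6
  step 3: row=6, L[6]='u', prepend. Next row=LF[6]=4
  step 4: row=4, L[4]='u', prepend. Next row=LF[4]=2
  step 5: row=2, L[2]='w', prepend. Next row=LF[2]=7
  step 6: row=7, L[7]='w', prepend. Next row=LF[7]=8
  step 7: row=8, L[8]='u', prepend. Next row=LF[8]=5
  step 8: row=5, L[5]='u', prepend. Next row=LF[5]=3
  step 9: row=3, L[3]='u', prepend. Next row=LF[3]=1
Reversed output: uuuwwuuw$

Answer: uuuwwuuw$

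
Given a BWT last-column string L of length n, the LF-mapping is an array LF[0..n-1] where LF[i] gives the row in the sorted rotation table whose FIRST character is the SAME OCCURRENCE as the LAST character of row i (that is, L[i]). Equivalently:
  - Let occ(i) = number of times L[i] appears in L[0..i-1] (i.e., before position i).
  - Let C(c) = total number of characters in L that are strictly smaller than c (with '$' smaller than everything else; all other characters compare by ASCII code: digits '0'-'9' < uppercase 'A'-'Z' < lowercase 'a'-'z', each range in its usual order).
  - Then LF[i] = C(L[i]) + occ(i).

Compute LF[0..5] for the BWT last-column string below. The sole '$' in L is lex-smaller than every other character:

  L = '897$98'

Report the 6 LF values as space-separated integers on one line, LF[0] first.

Answer: 2 4 1 0 5 3

Derivation:
Char counts: '$':1, '7':1, '8':2, '9':2
C (first-col start): C('$')=0, C('7')=1, C('8')=2, C('9')=4
L[0]='8': occ=0, LF[0]=C('8')+0=2+0=2
L[1]='9': occ=0, LF[1]=C('9')+0=4+0=4
L[2]='7': occ=0, LF[2]=C('7')+0=1+0=1
L[3]='$': occ=0, LF[3]=C('$')+0=0+0=0
L[4]='9': occ=1, LF[4]=C('9')+1=4+1=5
L[5]='8': occ=1, LF[5]=C('8')+1=2+1=3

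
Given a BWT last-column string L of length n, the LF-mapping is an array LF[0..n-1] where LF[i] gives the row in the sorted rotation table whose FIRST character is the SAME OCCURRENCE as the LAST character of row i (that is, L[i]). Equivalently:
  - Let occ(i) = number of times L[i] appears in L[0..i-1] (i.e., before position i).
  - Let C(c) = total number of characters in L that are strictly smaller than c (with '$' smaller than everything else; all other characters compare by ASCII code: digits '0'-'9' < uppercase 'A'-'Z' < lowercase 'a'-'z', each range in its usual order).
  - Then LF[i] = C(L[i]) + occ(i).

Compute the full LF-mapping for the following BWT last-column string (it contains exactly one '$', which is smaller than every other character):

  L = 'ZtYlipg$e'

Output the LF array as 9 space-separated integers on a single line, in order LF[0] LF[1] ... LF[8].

Answer: 2 8 1 6 5 7 4 0 3

Derivation:
Char counts: '$':1, 'Y':1, 'Z':1, 'e':1, 'g':1, 'i':1, 'l':1, 'p':1, 't':1
C (first-col start): C('$')=0, C('Y')=1, C('Z')=2, C('e')=3, C('g')=4, C('i')=5, C('l')=6, C('p')=7, C('t')=8
L[0]='Z': occ=0, LF[0]=C('Z')+0=2+0=2
L[1]='t': occ=0, LF[1]=C('t')+0=8+0=8
L[2]='Y': occ=0, LF[2]=C('Y')+0=1+0=1
L[3]='l': occ=0, LF[3]=C('l')+0=6+0=6
L[4]='i': occ=0, LF[4]=C('i')+0=5+0=5
L[5]='p': occ=0, LF[5]=C('p')+0=7+0=7
L[6]='g': occ=0, LF[6]=C('g')+0=4+0=4
L[7]='$': occ=0, LF[7]=C('$')+0=0+0=0
L[8]='e': occ=0, LF[8]=C('e')+0=3+0=3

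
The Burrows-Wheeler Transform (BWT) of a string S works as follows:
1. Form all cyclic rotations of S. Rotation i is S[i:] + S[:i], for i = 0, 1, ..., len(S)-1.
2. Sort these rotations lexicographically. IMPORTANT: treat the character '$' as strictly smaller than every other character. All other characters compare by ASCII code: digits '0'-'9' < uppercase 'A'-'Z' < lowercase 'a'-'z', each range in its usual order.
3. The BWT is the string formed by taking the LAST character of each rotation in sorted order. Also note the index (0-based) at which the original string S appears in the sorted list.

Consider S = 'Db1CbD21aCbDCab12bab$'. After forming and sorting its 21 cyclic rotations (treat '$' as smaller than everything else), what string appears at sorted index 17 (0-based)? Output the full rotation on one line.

All 21 rotations (rotation i = S[i:]+S[:i]):
  rot[0] = Db1CbD21aCbDCab12bab$
  rot[1] = b1CbD21aCbDCab12bab$D
  rot[2] = 1CbD21aCbDCab12bab$Db
  rot[3] = CbD21aCbDCab12bab$Db1
  rot[4] = bD21aCbDCab12bab$Db1C
  rot[5] = D21aCbDCab12bab$Db1Cb
  rot[6] = 21aCbDCab12bab$Db1CbD
  rot[7] = 1aCbDCab12bab$Db1CbD2
  rot[8] = aCbDCab12bab$Db1CbD21
  rot[9] = CbDCab12bab$Db1CbD21a
  rot[10] = bDCab12bab$Db1CbD21aC
  rot[11] = DCab12bab$Db1CbD21aCb
  rot[12] = Cab12bab$Db1CbD21aCbD
  rot[13] = ab12bab$Db1CbD21aCbDC
  rot[14] = b12bab$Db1CbD21aCbDCa
  rot[15] = 12bab$Db1CbD21aCbDCab
  rot[16] = 2bab$Db1CbD21aCbDCab1
  rot[17] = bab$Db1CbD21aCbDCab12
  rot[18] = ab$Db1CbD21aCbDCab12b
  rot[19] = b$Db1CbD21aCbDCab12ba
  rot[20] = $Db1CbD21aCbDCab12bab
Sorted (with $ < everything):
  sorted[0] = $Db1CbD21aCbDCab12bab
  sorted[1] = 12bab$Db1CbD21aCbDCab
  sorted[2] = 1CbD21aCbDCab12bab$Db
  sorted[3] = 1aCbDCab12bab$Db1CbD2
  sorted[4] = 21aCbDCab12bab$Db1CbD
  sorted[5] = 2bab$Db1CbD21aCbDCab1
  sorted[6] = Cab12bab$Db1CbD21aCbD
  sorted[7] = CbD21aCbDCab12bab$Db1
  sorted[8] = CbDCab12bab$Db1CbD21a
  sorted[9] = D21aCbDCab12bab$Db1Cb
  sorted[10] = DCab12bab$Db1CbD21aCb
  sorted[11] = Db1CbD21aCbDCab12bab$
  sorted[12] = aCbDCab12bab$Db1CbD21
  sorted[13] = ab$Db1CbD21aCbDCab12b
  sorted[14] = ab12bab$Db1CbD21aCbDC
  sorted[15] = b$Db1CbD21aCbDCab12ba
  sorted[16] = b12bab$Db1CbD21aCbDCa
  sorted[17] = b1CbD21aCbDCab12bab$D
  sorted[18] = bD21aCbDCab12bab$Db1C
  sorted[19] = bDCab12bab$Db1CbD21aC
  sorted[20] = bab$Db1CbD21aCbDCab12
sorted[17] = b1CbD21aCbDCab12bab$D

Answer: b1CbD21aCbDCab12bab$D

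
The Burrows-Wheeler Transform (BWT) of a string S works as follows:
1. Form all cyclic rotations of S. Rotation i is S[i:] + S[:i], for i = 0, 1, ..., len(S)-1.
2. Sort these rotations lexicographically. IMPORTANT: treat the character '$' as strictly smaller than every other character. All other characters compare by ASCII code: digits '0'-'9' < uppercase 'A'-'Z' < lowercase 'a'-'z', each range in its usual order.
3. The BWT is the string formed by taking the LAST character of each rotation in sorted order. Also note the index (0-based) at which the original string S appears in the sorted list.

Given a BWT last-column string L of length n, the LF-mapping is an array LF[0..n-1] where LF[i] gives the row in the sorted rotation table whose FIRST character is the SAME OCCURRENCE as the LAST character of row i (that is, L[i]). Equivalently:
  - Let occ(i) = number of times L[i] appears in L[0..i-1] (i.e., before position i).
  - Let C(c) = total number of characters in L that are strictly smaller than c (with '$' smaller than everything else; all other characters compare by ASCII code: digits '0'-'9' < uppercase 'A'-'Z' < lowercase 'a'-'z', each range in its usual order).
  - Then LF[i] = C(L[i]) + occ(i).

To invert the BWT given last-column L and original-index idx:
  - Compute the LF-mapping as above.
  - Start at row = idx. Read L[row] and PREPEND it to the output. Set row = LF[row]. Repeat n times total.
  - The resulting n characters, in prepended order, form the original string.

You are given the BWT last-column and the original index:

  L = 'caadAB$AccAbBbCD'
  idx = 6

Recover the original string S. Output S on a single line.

Answer: CcaADdAbbcaABBc$

Derivation:
LF mapping: 12 8 9 15 1 4 0 2 13 14 3 10 5 11 6 7
Walk LF starting at row 6, prepending L[row]:
  step 1: row=6, L[6]='$', prepend. Next row=LF[6]=0
  step 2: row=0, L[0]='c', prepend. Next row=LF[0]=12
  step 3: row=12, L[12]='B', prepend. Next row=LF[12]=5
  step 4: row=5, L[5]='B', prepend. Next row=LF[5]=4
  step 5: row=4, L[4]='A', prepend. Next row=LF[4]=1
  step 6: row=1, L[1]='a', prepend. Next row=LF[1]=8
  step 7: row=8, L[8]='c', prepend. Next row=LF[8]=13
  step 8: row=13, L[13]='b', prepend. Next row=LF[13]=11
  step 9: row=11, L[11]='b', prepend. Next row=LF[11]=10
  step 10: row=10, L[10]='A', prepend. Next row=LF[10]=3
  step 11: row=3, L[3]='d', prepend. Next row=LF[3]=15
  step 12: row=15, L[15]='D', prepend. Next row=LF[15]=7
  step 13: row=7, L[7]='A', prepend. Next row=LF[7]=2
  step 14: row=2, L[2]='a', prepend. Next row=LF[2]=9
  step 15: row=9, L[9]='c', prepend. Next row=LF[9]=14
  step 16: row=14, L[14]='C', prepend. Next row=LF[14]=6
Reversed output: CcaADdAbbcaABBc$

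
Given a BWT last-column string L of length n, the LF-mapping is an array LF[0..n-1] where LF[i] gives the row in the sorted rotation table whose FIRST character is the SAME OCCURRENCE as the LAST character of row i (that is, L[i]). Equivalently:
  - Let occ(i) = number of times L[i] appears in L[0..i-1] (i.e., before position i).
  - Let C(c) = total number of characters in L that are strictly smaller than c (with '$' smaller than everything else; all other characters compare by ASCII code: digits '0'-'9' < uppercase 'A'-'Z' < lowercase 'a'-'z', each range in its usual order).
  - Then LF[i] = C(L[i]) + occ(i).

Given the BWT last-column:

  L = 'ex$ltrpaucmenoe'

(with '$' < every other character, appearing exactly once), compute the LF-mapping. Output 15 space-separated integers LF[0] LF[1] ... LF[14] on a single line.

Answer: 3 14 0 6 12 11 10 1 13 2 7 4 8 9 5

Derivation:
Char counts: '$':1, 'a':1, 'c':1, 'e':3, 'l':1, 'm':1, 'n':1, 'o':1, 'p':1, 'r':1, 't':1, 'u':1, 'x':1
C (first-col start): C('$')=0, C('a')=1, C('c')=2, C('e')=3, C('l')=6, C('m')=7, C('n')=8, C('o')=9, C('p')=10, C('r')=11, C('t')=12, C('u')=13, C('x')=14
L[0]='e': occ=0, LF[0]=C('e')+0=3+0=3
L[1]='x': occ=0, LF[1]=C('x')+0=14+0=14
L[2]='$': occ=0, LF[2]=C('$')+0=0+0=0
L[3]='l': occ=0, LF[3]=C('l')+0=6+0=6
L[4]='t': occ=0, LF[4]=C('t')+0=12+0=12
L[5]='r': occ=0, LF[5]=C('r')+0=11+0=11
L[6]='p': occ=0, LF[6]=C('p')+0=10+0=10
L[7]='a': occ=0, LF[7]=C('a')+0=1+0=1
L[8]='u': occ=0, LF[8]=C('u')+0=13+0=13
L[9]='c': occ=0, LF[9]=C('c')+0=2+0=2
L[10]='m': occ=0, LF[10]=C('m')+0=7+0=7
L[11]='e': occ=1, LF[11]=C('e')+1=3+1=4
L[12]='n': occ=0, LF[12]=C('n')+0=8+0=8
L[13]='o': occ=0, LF[13]=C('o')+0=9+0=9
L[14]='e': occ=2, LF[14]=C('e')+2=3+2=5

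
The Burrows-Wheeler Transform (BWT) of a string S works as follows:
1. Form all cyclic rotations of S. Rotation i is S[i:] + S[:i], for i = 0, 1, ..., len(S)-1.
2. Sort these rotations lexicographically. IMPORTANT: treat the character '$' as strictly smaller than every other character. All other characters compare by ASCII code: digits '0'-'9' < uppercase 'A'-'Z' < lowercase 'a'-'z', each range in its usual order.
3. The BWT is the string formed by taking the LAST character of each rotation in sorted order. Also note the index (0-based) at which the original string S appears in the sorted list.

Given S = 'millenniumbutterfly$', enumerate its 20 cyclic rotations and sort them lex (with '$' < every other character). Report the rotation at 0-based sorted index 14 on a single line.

Answer: rfly$millenniumbutte

Derivation:
All 20 rotations (rotation i = S[i:]+S[:i]):
  rot[0] = millenniumbutterfly$
  rot[1] = illenniumbutterfly$m
  rot[2] = llenniumbutterfly$mi
  rot[3] = lenniumbutterfly$mil
  rot[4] = enniumbutterfly$mill
  rot[5] = nniumbutterfly$mille
  rot[6] = niumbutterfly$millen
  rot[7] = iumbutterfly$millenn
  rot[8] = umbutterfly$millenni
  rot[9] = mbutterfly$millenniu
  rot[10] = butterfly$millennium
  rot[11] = utterfly$millenniumb
  rot[12] = tterfly$millenniumbu
  rot[13] = terfly$millenniumbut
  rot[14] = erfly$millenniumbutt
  rot[15] = rfly$millenniumbutte
  rot[16] = fly$millenniumbutter
  rot[17] = ly$millenniumbutterf
  rot[18] = y$millenniumbutterfl
  rot[19] = $millenniumbutterfly
Sorted (with $ < everything):
  sorted[0] = $millenniumbutterfly
  sorted[1] = butterfly$millennium
  sorted[2] = enniumbutterfly$mill
  sorted[3] = erfly$millenniumbutt
  sorted[4] = fly$millenniumbutter
  sorted[5] = illenniumbutterfly$m
  sorted[6] = iumbutterfly$millenn
  sorted[7] = lenniumbutterfly$mil
  sorted[8] = llenniumbutterfly$mi
  sorted[9] = ly$millenniumbutterf
  sorted[10] = mbutterfly$millenniu
  sorted[11] = millenniumbutterfly$
  sorted[12] = niumbutterfly$millen
  sorted[13] = nniumbutterfly$mille
  sorted[14] = rfly$millenniumbutte
  sorted[15] = terfly$millenniumbut
  sorted[16] = tterfly$millenniumbu
  sorted[17] = umbutterfly$millenni
  sorted[18] = utterfly$millenniumb
  sorted[19] = y$millenniumbutterfl
sorted[14] = rfly$millenniumbutte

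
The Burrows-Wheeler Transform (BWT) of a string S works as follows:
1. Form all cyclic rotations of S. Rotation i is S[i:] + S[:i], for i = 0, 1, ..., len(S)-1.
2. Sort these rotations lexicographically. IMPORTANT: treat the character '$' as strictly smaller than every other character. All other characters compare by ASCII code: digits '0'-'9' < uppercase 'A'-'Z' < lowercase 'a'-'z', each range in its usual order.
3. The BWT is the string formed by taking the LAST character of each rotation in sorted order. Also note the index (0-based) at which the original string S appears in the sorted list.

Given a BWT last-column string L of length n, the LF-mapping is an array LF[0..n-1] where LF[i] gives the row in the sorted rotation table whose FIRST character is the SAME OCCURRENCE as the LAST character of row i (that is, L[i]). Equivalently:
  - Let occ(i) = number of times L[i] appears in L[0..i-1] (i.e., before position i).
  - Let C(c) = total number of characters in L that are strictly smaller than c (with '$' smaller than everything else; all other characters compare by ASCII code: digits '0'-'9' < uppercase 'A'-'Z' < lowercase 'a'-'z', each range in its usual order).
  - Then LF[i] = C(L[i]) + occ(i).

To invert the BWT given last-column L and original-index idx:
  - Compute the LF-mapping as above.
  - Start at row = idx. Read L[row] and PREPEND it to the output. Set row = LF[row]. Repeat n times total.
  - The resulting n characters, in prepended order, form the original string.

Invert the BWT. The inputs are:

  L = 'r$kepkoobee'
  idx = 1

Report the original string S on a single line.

LF mapping: 10 0 5 2 9 6 7 8 1 3 4
Walk LF starting at row 1, prepending L[row]:
  step 1: row=1, L[1]='$', prepend. Next row=LF[1]=0
  step 2: row=0, L[0]='r', prepend. Next row=LF[0]=10
  step 3: row=10, L[10]='e', prepend. Next row=LF[10]=4
  step 4: row=4, L[4]='p', prepend. Next row=LF[4]=9
  step 5: row=9, L[9]='e', prepend. Next row=LF[9]=3
  step 6: row=3, L[3]='e', prepend. Next row=LF[3]=2
  step 7: row=2, L[2]='k', prepend. Next row=LF[2]=5
  step 8: row=5, L[5]='k', prepend. Next row=LF[5]=6
  step 9: row=6, L[6]='o', prepend. Next row=LF[6]=7
  step 10: row=7, L[7]='o', prepend. Next row=LF[7]=8
  step 11: row=8, L[8]='b', prepend. Next row=LF[8]=1
Reversed output: bookkeeper$

Answer: bookkeeper$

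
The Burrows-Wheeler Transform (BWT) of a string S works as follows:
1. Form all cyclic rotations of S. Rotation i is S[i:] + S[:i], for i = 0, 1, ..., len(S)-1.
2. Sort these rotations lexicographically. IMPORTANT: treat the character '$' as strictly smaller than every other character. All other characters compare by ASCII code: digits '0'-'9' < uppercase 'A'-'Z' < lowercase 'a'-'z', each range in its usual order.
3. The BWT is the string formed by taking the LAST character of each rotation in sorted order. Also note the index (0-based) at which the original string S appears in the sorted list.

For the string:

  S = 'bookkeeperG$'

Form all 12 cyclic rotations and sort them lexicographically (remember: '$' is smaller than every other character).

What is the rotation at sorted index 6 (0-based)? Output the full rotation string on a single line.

All 12 rotations (rotation i = S[i:]+S[:i]):
  rot[0] = bookkeeperG$
  rot[1] = ookkeeperG$b
  rot[2] = okkeeperG$bo
  rot[3] = kkeeperG$boo
  rot[4] = keeperG$book
  rot[5] = eeperG$bookk
  rot[6] = eperG$bookke
  rot[7] = perG$bookkee
  rot[8] = erG$bookkeep
  rot[9] = rG$bookkeepe
  rot[10] = G$bookkeeper
  rot[11] = $bookkeeperG
Sorted (with $ < everything):
  sorted[0] = $bookkeeperG
  sorted[1] = G$bookkeeper
  sorted[2] = bookkeeperG$
  sorted[3] = eeperG$bookk
  sorted[4] = eperG$bookke
  sorted[5] = erG$bookkeep
  sorted[6] = keeperG$book
  sorted[7] = kkeeperG$boo
  sorted[8] = okkeeperG$bo
  sorted[9] = ookkeeperG$b
  sorted[10] = perG$bookkee
  sorted[11] = rG$bookkeepe
sorted[6] = keeperG$book

Answer: keeperG$book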